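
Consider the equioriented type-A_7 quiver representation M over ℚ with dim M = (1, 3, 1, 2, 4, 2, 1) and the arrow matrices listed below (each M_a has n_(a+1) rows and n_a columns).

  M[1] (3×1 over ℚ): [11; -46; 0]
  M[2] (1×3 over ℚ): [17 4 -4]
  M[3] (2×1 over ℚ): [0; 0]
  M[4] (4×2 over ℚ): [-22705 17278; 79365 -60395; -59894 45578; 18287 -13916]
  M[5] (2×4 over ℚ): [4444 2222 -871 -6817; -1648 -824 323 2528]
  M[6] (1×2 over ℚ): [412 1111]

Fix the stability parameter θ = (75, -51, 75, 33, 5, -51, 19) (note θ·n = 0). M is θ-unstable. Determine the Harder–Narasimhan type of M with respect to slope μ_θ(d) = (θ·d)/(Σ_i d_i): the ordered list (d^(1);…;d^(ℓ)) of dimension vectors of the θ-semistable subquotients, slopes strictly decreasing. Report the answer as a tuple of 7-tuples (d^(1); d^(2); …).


Via rank(M_{q-1}∘⋯∘M_p): M ≅ I[1,3], I[2,2]^2, I[4,6], I[4,7], I[5,5]^2.
μ_θ-semistable layers: μ^(1)=75; μ^(2)=19; μ^(3)=12; μ^(4)=5; μ^(5)=-13/3; μ^(6)=-51

((0, 0, 1, 0, 0, 0, 0); (0, 0, 0, 0, 0, 0, 1); (1, 1, 0, 0, 0, 0, 0); (0, 0, 0, 0, 2, 0, 0); (0, 0, 0, 2, 2, 2, 0); (0, 2, 0, 0, 0, 0, 0))


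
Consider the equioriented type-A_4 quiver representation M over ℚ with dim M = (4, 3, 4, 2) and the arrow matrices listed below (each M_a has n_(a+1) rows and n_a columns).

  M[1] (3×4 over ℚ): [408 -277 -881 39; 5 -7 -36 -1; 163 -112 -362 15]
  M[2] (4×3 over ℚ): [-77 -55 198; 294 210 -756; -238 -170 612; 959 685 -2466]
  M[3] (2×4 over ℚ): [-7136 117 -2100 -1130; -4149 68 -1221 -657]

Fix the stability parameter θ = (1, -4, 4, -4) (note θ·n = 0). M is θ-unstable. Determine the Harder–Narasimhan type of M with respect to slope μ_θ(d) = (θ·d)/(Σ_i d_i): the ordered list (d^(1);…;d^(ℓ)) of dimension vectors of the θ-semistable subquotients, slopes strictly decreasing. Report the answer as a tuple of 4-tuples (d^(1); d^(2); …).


Interval decomposition of M: I[1,1], I[1,2]^2, I[1,3], I[3,3], I[3,4]^2.
HN type (ℓ=4): μ^(1)=4; μ^(2)=1; μ^(3)=0; μ^(4)=-3/2

((0, 0, 2, 0); (1, 0, 0, 0); (0, 0, 2, 2); (3, 3, 0, 0))


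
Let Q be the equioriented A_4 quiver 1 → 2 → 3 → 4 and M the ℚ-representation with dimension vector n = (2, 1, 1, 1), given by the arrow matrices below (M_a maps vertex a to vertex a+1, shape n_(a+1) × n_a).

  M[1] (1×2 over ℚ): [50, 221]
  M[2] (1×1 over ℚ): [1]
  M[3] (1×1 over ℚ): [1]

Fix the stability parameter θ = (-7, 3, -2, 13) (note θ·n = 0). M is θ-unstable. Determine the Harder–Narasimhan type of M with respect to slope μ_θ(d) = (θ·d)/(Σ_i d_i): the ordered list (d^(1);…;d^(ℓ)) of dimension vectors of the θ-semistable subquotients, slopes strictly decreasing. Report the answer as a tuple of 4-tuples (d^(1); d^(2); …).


Interval decomposition of M: I[1,1], I[1,4].
HN type (ℓ=3): μ^(1)=13; μ^(2)=1/2; μ^(3)=-7

((0, 0, 0, 1); (0, 1, 1, 0); (2, 0, 0, 0))


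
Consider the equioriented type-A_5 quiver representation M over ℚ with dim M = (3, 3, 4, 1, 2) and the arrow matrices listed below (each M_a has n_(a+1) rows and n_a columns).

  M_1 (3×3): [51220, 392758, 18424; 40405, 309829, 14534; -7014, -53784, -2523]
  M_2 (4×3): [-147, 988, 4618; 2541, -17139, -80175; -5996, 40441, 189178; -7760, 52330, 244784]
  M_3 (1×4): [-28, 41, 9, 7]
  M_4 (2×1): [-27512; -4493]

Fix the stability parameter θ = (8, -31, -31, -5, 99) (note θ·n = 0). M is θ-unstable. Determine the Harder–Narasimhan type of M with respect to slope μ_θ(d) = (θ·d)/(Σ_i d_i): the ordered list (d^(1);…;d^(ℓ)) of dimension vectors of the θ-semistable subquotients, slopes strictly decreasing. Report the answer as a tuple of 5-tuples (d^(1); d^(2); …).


Interval decomposition of M: I[1,3]^2, I[1,5], I[3,3], I[5,5].
HN type (ℓ=4): μ^(1)=99; μ^(2)=-5; μ^(3)=-18; μ^(4)=-31

((0, 0, 0, 0, 2); (0, 0, 0, 1, 0); (3, 3, 3, 0, 0); (0, 0, 1, 0, 0))


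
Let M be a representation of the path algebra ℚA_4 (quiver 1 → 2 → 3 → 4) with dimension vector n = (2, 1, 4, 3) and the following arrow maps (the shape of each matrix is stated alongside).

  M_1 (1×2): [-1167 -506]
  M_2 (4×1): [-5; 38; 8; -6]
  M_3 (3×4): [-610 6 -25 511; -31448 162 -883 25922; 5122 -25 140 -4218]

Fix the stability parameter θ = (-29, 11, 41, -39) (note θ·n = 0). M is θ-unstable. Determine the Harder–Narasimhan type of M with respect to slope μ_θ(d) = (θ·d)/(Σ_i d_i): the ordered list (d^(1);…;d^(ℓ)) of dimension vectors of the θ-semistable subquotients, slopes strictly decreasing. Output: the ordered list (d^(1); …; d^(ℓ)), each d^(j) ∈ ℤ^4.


Barcode: M ≅ I[1,1], I[1,4], I[3,3], I[3,4]^2. HN layers by μ_θ (4 steps, strictly decreasing):
  μ^(1)=41; μ^(2)=13/3; μ^(3)=1; μ^(4)=-29

((0, 0, 1, 0); (0, 1, 1, 1); (0, 0, 2, 2); (2, 0, 0, 0))


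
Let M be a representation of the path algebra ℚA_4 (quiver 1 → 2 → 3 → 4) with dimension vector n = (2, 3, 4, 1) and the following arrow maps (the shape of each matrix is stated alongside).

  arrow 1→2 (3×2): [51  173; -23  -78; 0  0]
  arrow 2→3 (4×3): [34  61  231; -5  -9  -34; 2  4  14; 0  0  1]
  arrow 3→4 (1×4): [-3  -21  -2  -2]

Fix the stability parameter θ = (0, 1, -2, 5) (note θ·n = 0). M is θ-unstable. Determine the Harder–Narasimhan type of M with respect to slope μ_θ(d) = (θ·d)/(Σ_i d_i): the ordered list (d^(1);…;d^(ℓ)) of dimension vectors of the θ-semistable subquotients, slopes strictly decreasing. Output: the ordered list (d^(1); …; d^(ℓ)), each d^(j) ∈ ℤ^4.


Interval decomposition of M: I[1,3], I[1,4], I[2,3], I[3,3].
HN type (ℓ=4): μ^(1)=5; μ^(2)=-1/3; μ^(3)=-1/2; μ^(4)=-2

((0, 0, 0, 1); (2, 2, 2, 0); (0, 1, 1, 0); (0, 0, 1, 0))


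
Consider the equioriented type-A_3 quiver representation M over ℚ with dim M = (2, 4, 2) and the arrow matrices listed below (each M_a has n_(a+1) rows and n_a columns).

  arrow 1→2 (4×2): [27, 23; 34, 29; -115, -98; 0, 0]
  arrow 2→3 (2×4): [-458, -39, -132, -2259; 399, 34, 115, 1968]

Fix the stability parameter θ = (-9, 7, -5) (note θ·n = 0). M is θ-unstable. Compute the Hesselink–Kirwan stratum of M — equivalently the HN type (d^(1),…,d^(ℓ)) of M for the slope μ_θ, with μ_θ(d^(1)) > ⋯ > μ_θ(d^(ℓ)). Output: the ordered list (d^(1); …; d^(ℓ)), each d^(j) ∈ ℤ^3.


Interval decomposition of M: I[1,2], I[1,3], I[2,2], I[2,3].
HN type (ℓ=3): μ^(1)=7; μ^(2)=1; μ^(3)=-9

((0, 2, 0); (0, 2, 2); (2, 0, 0))


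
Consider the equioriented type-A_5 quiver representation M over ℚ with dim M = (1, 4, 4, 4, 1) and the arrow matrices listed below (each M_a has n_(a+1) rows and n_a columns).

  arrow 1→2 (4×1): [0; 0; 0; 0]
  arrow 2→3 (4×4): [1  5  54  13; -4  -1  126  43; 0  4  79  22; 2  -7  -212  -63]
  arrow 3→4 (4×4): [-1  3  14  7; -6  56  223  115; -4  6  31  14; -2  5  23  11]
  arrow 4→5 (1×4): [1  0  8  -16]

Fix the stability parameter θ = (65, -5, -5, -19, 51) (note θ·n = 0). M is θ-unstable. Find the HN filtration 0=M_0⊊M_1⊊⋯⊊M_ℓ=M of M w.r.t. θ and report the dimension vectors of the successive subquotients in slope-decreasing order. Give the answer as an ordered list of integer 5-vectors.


Via rank(M_{q-1}∘⋯∘M_p): M ≅ I[1,1], I[2,2], I[2,4]^2, I[2,5], I[3,4].
μ_θ-semistable layers: μ^(1)=65; μ^(2)=51; μ^(3)=-5; μ^(4)=-29/3; μ^(5)=-12

((1, 0, 0, 0, 0); (0, 0, 0, 0, 1); (0, 1, 0, 0, 0); (0, 3, 3, 3, 0); (0, 0, 1, 1, 0))


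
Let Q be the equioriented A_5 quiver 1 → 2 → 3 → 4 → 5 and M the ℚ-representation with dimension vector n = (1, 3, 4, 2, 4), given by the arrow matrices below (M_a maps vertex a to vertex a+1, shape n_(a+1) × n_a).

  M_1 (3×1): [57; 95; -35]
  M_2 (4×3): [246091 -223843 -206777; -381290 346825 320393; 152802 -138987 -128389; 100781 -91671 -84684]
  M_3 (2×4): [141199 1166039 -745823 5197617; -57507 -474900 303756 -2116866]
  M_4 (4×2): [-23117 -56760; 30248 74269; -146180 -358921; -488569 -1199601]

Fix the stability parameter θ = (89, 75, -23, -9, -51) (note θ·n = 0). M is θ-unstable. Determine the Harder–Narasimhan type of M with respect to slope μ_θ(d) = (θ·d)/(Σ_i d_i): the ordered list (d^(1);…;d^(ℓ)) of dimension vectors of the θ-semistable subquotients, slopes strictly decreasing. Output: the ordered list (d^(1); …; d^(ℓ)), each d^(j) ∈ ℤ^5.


Barcode: M ≅ I[1,5], I[2,3], I[2,5], I[3,3], I[5,5]^2. HN layers by μ_θ (5 steps, strictly decreasing):
  μ^(1)=26; μ^(2)=81/5; μ^(3)=-2; μ^(4)=-23; μ^(5)=-51

((0, 1, 1, 0, 0); (1, 1, 1, 1, 1); (0, 1, 1, 1, 1); (0, 0, 1, 0, 0); (0, 0, 0, 0, 2))


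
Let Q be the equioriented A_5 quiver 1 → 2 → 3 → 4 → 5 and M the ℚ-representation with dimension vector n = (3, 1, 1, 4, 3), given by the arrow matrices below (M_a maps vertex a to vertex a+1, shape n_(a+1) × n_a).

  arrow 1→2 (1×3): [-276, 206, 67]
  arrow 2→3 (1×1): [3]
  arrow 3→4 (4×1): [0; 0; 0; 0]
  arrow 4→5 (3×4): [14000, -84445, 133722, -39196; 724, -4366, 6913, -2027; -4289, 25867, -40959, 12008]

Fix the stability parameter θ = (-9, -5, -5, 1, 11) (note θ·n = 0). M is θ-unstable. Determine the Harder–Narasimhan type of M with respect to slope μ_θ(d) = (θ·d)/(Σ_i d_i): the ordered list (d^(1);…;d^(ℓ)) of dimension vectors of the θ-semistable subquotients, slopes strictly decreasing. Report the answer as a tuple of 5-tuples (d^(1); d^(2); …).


Interval decomposition of M: I[1,1]^2, I[1,3], I[4,4], I[4,5]^3.
HN type (ℓ=4): μ^(1)=11; μ^(2)=1; μ^(3)=-5; μ^(4)=-9

((0, 0, 0, 0, 3); (0, 0, 0, 4, 0); (0, 1, 1, 0, 0); (3, 0, 0, 0, 0))


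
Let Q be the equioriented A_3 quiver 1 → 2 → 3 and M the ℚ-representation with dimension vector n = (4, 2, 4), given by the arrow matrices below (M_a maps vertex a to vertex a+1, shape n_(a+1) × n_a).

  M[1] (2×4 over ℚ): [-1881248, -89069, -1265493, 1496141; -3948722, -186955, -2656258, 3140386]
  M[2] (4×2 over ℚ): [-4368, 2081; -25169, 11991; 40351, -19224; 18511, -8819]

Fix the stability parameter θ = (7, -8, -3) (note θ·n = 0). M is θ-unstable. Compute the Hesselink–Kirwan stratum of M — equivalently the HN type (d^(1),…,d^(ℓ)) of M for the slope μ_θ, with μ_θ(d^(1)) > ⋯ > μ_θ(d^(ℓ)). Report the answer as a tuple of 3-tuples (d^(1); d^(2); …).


Via rank(M_{q-1}∘⋯∘M_p): M ≅ I[1,1]^2, I[1,3]^2, I[3,3]^2.
μ_θ-semistable layers: μ^(1)=7; μ^(2)=-4/3; μ^(3)=-3

((2, 0, 0); (2, 2, 2); (0, 0, 2))


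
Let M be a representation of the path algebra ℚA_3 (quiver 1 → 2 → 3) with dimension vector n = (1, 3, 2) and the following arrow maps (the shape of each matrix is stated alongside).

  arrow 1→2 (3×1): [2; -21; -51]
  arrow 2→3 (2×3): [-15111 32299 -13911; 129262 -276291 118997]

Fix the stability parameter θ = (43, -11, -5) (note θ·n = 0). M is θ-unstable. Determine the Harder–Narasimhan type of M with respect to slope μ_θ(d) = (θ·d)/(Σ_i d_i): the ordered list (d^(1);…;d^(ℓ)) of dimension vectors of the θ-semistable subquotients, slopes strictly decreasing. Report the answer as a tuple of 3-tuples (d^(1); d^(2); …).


Barcode: M ≅ I[1,3], I[2,2], I[2,3]. HN layers by μ_θ (3 steps, strictly decreasing):
  μ^(1)=9; μ^(2)=-5; μ^(3)=-11

((1, 1, 1); (0, 0, 1); (0, 2, 0))


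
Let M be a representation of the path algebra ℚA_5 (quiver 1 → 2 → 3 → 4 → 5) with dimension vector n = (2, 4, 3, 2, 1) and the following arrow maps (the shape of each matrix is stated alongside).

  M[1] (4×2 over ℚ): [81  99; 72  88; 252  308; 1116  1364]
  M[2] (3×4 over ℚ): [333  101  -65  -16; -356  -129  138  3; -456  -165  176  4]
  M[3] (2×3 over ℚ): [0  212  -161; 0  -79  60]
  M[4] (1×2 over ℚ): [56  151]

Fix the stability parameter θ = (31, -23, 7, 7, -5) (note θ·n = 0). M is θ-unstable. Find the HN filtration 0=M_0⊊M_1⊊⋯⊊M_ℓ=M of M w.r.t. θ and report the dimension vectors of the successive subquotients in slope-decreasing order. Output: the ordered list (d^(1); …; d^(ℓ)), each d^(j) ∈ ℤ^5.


Barcode: M ≅ I[1,1], I[1,3], I[2,2], I[2,4], I[2,5]. HN layers by μ_θ (5 steps, strictly decreasing):
  μ^(1)=31; μ^(2)=7; μ^(3)=4; μ^(4)=3; μ^(5)=-23

((1, 0, 0, 0, 0); (0, 0, 2, 1, 0); (1, 1, 0, 0, 0); (0, 0, 1, 1, 1); (0, 3, 0, 0, 0))


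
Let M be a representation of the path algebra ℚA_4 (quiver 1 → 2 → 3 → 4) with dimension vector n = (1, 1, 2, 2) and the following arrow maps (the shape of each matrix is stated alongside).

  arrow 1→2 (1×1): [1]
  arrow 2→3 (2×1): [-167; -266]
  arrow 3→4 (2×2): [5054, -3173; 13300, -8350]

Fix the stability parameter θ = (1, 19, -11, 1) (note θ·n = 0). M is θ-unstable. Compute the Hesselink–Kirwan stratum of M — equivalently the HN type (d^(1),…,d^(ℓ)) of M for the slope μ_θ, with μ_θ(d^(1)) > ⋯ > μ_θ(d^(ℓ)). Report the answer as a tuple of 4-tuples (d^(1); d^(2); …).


Interval decomposition of M: I[1,3], I[3,4], I[4,4].
HN type (ℓ=3): μ^(1)=4; μ^(2)=1; μ^(3)=-11

((0, 1, 1, 0); (1, 0, 0, 2); (0, 0, 1, 0))


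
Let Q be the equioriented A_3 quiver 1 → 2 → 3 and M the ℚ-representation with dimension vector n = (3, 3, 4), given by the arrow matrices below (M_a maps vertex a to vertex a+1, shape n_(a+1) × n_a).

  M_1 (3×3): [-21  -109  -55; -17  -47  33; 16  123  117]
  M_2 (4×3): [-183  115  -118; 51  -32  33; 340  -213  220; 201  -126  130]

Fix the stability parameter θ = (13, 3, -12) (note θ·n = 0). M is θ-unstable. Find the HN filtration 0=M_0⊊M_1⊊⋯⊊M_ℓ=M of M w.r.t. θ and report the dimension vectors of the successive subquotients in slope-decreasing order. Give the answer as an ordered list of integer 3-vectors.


Barcode: M ≅ I[1,3]^3, I[3,3]. HN layers by μ_θ (2 steps, strictly decreasing):
  μ^(1)=4/3; μ^(2)=-12

((3, 3, 3); (0, 0, 1))


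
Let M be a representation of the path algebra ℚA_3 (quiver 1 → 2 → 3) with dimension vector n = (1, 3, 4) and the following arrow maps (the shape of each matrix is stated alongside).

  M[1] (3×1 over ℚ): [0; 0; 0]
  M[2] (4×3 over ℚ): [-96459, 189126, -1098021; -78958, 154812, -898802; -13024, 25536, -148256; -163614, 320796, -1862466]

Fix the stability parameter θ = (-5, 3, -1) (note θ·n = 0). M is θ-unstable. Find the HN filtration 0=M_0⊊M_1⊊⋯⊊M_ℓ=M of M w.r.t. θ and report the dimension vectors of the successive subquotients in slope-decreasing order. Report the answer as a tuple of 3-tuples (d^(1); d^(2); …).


Interval decomposition of M: I[1,1], I[2,2]^2, I[2,3], I[3,3]^3.
HN type (ℓ=4): μ^(1)=3; μ^(2)=1; μ^(3)=-1; μ^(4)=-5

((0, 2, 0); (0, 1, 1); (0, 0, 3); (1, 0, 0))


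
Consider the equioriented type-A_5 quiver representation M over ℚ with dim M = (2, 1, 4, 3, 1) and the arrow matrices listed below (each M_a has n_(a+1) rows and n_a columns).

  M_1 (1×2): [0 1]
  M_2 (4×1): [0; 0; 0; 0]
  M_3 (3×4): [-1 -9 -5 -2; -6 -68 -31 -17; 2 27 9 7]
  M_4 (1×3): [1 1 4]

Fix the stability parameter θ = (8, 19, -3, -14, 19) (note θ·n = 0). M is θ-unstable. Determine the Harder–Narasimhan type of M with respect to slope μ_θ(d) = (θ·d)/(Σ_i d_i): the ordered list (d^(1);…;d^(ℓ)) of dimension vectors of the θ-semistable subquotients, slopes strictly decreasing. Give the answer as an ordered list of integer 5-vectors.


Via rank(M_{q-1}∘⋯∘M_p): M ≅ I[1,1], I[1,2], I[3,3], I[3,4]^2, I[3,5].
μ_θ-semistable layers: μ^(1)=19; μ^(2)=8; μ^(3)=-3; μ^(4)=-17/2

((0, 1, 0, 0, 1); (2, 0, 0, 0, 0); (0, 0, 1, 0, 0); (0, 0, 3, 3, 0))


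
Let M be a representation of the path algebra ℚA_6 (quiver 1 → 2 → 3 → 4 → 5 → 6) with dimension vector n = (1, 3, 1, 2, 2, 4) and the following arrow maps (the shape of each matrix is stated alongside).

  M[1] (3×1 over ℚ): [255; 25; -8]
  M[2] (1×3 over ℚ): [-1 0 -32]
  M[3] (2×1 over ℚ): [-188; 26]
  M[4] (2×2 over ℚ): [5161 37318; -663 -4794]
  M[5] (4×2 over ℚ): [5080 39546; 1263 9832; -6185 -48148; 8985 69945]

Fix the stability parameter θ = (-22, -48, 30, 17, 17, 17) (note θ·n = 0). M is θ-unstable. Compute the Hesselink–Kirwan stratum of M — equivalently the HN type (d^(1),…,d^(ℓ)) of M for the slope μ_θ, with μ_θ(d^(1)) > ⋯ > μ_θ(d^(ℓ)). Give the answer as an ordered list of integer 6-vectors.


Barcode: M ≅ I[1,4], I[2,2]^2, I[4,6], I[5,6], I[6,6]^2. HN layers by μ_θ (4 steps, strictly decreasing):
  μ^(1)=47/2; μ^(2)=17; μ^(3)=-35; μ^(4)=-48

((0, 0, 1, 1, 0, 0); (0, 0, 0, 1, 2, 4); (1, 1, 0, 0, 0, 0); (0, 2, 0, 0, 0, 0))


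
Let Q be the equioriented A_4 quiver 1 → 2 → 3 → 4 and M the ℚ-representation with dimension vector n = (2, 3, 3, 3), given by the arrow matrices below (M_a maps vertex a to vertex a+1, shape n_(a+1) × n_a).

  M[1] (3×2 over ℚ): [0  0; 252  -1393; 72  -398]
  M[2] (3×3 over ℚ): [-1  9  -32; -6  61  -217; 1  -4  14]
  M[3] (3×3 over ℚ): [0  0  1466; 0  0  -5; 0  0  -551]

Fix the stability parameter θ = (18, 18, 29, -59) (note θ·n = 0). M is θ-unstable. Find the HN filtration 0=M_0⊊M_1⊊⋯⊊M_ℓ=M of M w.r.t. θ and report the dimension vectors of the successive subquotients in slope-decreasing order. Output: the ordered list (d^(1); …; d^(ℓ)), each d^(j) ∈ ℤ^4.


Via rank(M_{q-1}∘⋯∘M_p): M ≅ I[1,1], I[1,3], I[2,3], I[2,4], I[4,4]^2.
μ_θ-semistable layers: μ^(1)=29; μ^(2)=18; μ^(3)=-4; μ^(4)=-59

((0, 0, 2, 0); (2, 2, 0, 0); (0, 1, 1, 1); (0, 0, 0, 2))


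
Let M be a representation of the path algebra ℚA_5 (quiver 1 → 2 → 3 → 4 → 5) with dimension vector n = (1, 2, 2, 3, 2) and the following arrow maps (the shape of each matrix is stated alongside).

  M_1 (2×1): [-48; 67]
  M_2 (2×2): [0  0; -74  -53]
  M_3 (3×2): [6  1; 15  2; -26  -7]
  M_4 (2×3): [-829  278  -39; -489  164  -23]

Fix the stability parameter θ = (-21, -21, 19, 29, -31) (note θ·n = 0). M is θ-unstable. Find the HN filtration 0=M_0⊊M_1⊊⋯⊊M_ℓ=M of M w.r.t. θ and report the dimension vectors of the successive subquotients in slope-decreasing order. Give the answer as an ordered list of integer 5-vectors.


Barcode: M ≅ I[1,4], I[2,2], I[3,5], I[4,5]. HN layers by μ_θ (5 steps, strictly decreasing):
  μ^(1)=29; μ^(2)=19; μ^(3)=17/3; μ^(4)=-1; μ^(5)=-21

((0, 0, 0, 1, 0); (0, 0, 1, 0, 0); (0, 0, 1, 1, 1); (0, 0, 0, 1, 1); (1, 2, 0, 0, 0))


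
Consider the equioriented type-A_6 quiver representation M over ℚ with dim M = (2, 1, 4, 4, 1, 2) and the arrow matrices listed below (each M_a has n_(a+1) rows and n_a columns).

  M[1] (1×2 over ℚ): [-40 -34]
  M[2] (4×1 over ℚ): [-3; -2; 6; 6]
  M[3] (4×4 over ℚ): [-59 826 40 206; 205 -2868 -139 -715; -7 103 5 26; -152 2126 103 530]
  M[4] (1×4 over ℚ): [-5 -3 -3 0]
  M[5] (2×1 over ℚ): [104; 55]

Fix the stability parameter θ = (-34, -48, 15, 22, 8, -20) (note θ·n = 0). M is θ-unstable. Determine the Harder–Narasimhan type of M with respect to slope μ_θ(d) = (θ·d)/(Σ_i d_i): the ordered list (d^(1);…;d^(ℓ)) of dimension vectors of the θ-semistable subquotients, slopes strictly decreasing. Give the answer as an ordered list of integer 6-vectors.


Barcode: M ≅ I[1,1], I[1,6], I[3,4]^3, I[6,6]. HN layers by μ_θ (6 steps, strictly decreasing):
  μ^(1)=22; μ^(2)=15; μ^(3)=25/4; μ^(4)=-20; μ^(5)=-34; μ^(6)=-41

((0, 0, 0, 3, 0, 0); (0, 0, 3, 0, 0, 0); (0, 0, 1, 1, 1, 1); (0, 0, 0, 0, 0, 1); (1, 0, 0, 0, 0, 0); (1, 1, 0, 0, 0, 0))


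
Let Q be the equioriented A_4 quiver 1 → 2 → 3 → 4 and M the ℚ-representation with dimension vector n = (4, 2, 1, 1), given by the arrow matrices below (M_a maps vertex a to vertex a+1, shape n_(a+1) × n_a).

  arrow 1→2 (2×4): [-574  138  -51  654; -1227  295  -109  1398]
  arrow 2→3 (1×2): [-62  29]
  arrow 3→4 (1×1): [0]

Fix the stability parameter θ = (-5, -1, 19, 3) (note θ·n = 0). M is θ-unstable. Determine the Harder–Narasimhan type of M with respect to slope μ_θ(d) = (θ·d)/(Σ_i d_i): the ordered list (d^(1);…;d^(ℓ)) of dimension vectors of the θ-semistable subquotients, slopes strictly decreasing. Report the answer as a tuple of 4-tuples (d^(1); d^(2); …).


Interval decomposition of M: I[1,1]^2, I[1,2], I[1,3], I[4,4].
HN type (ℓ=4): μ^(1)=19; μ^(2)=3; μ^(3)=-1; μ^(4)=-5

((0, 0, 1, 0); (0, 0, 0, 1); (0, 2, 0, 0); (4, 0, 0, 0))


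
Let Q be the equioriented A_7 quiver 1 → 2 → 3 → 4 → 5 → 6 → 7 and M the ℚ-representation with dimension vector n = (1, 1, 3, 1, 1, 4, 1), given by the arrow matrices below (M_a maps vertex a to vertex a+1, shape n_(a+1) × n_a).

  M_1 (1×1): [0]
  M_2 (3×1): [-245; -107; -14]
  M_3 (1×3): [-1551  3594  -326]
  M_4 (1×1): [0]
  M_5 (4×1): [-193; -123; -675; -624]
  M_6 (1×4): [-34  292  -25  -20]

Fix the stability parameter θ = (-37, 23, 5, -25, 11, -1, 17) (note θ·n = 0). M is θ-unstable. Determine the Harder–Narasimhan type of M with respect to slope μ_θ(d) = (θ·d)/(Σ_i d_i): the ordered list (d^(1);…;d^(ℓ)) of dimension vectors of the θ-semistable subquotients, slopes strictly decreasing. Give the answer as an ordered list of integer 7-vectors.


Barcode: M ≅ I[1,1], I[2,4], I[3,3]^2, I[5,7], I[6,6]^3. HN layers by μ_θ (5 steps, strictly decreasing):
  μ^(1)=17; μ^(2)=5; μ^(3)=1; μ^(4)=-1; μ^(5)=-37

((0, 0, 0, 0, 0, 0, 1); (0, 0, 2, 0, 1, 1, 0); (0, 1, 1, 1, 0, 0, 0); (0, 0, 0, 0, 0, 3, 0); (1, 0, 0, 0, 0, 0, 0))


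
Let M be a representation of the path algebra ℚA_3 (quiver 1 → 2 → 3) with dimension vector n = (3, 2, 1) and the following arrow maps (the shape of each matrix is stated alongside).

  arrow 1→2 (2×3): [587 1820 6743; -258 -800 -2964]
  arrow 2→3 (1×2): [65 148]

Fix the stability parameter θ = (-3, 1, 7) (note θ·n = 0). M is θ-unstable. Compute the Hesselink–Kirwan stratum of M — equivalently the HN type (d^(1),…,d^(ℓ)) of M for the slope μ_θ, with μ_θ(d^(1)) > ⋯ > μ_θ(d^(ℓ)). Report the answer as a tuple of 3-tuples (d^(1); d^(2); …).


Via rank(M_{q-1}∘⋯∘M_p): M ≅ I[1,1], I[1,2], I[1,3].
μ_θ-semistable layers: μ^(1)=7; μ^(2)=1; μ^(3)=-3

((0, 0, 1); (0, 2, 0); (3, 0, 0))


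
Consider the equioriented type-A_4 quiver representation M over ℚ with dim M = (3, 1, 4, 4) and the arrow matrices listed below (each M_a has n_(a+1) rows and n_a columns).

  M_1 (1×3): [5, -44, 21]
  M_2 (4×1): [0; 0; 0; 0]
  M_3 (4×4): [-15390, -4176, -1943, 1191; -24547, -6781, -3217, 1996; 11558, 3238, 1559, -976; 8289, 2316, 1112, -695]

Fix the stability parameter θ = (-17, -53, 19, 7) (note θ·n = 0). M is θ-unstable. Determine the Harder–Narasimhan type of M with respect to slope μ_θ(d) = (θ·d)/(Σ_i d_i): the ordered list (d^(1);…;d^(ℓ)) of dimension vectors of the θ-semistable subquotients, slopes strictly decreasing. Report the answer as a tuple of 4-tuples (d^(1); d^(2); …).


Via rank(M_{q-1}∘⋯∘M_p): M ≅ I[1,1]^2, I[1,2], I[3,4]^4.
μ_θ-semistable layers: μ^(1)=13; μ^(2)=-17; μ^(3)=-35

((0, 0, 4, 4); (2, 0, 0, 0); (1, 1, 0, 0))


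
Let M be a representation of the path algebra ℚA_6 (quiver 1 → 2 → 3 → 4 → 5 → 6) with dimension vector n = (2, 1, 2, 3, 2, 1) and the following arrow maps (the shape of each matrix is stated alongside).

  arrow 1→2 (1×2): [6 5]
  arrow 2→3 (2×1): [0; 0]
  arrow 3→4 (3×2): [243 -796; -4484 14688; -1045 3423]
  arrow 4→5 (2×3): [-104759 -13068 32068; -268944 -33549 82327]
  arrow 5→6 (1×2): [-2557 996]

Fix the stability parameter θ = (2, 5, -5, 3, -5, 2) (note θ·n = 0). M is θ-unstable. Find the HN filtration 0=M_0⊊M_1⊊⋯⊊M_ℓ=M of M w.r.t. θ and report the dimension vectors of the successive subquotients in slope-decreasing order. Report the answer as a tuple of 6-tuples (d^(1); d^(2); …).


Via rank(M_{q-1}∘⋯∘M_p): M ≅ I[1,1], I[1,2], I[3,5], I[3,6], I[4,4].
μ_θ-semistable layers: μ^(1)=5; μ^(2)=3; μ^(3)=2; μ^(4)=-1; μ^(5)=-5

((0, 1, 0, 0, 0, 0); (0, 0, 0, 1, 0, 0); (2, 0, 0, 0, 0, 1); (0, 0, 0, 2, 2, 0); (0, 0, 2, 0, 0, 0))


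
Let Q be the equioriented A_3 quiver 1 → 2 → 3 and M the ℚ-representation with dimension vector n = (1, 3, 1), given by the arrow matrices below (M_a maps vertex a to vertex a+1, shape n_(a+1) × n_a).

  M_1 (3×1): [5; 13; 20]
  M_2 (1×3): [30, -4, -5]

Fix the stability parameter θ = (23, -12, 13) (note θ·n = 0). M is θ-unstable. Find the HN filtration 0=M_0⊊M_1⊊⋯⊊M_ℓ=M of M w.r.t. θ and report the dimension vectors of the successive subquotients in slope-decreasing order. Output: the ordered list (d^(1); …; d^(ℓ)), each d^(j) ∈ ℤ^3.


Via rank(M_{q-1}∘⋯∘M_p): M ≅ I[1,3], I[2,2]^2.
μ_θ-semistable layers: μ^(1)=13; μ^(2)=11/2; μ^(3)=-12

((0, 0, 1); (1, 1, 0); (0, 2, 0))


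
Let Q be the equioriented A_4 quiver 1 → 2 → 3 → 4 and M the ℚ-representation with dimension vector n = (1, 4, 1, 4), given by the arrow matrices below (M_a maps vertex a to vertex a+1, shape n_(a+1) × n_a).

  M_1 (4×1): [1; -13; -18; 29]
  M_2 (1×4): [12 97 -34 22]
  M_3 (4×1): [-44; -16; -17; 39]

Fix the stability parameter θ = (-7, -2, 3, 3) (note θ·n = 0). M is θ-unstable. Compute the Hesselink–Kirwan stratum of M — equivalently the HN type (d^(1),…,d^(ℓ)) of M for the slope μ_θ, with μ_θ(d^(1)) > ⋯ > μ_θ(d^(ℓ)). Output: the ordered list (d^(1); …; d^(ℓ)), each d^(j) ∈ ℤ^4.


Via rank(M_{q-1}∘⋯∘M_p): M ≅ I[1,4], I[2,2]^3, I[4,4]^3.
μ_θ-semistable layers: μ^(1)=3; μ^(2)=-2; μ^(3)=-7

((0, 0, 1, 4); (0, 4, 0, 0); (1, 0, 0, 0))


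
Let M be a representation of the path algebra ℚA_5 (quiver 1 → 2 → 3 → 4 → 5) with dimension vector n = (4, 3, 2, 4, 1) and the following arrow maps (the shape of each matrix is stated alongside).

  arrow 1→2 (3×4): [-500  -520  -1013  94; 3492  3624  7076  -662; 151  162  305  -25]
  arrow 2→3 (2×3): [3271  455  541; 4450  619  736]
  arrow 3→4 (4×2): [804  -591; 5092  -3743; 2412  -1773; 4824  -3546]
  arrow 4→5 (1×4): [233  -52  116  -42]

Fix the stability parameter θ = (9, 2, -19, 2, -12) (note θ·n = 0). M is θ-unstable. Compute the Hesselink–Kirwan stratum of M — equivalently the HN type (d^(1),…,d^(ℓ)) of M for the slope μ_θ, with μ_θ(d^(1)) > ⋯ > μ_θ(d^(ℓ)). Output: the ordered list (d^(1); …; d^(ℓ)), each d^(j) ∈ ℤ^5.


Via rank(M_{q-1}∘⋯∘M_p): M ≅ I[1,1], I[1,2], I[1,3], I[1,5], I[4,4]^3.
μ_θ-semistable layers: μ^(1)=9; μ^(2)=11/2; μ^(3)=2; μ^(4)=-8/3; μ^(5)=-18/5

((1, 0, 0, 0, 0); (1, 1, 0, 0, 0); (0, 0, 0, 3, 0); (1, 1, 1, 0, 0); (1, 1, 1, 1, 1))


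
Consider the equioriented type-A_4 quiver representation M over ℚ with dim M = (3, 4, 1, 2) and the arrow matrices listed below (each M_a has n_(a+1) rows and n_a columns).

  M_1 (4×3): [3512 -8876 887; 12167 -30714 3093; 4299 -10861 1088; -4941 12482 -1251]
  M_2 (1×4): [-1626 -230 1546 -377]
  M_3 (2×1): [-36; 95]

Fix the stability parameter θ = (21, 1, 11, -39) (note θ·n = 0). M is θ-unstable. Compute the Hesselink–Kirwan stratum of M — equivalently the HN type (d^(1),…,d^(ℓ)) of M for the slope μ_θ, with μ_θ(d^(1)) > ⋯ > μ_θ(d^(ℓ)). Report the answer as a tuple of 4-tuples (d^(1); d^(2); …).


Interval decomposition of M: I[1,2]^2, I[1,4], I[2,2], I[4,4].
HN type (ℓ=4): μ^(1)=11; μ^(2)=1; μ^(3)=-3/2; μ^(4)=-39

((2, 2, 0, 0); (0, 1, 0, 0); (1, 1, 1, 1); (0, 0, 0, 1))


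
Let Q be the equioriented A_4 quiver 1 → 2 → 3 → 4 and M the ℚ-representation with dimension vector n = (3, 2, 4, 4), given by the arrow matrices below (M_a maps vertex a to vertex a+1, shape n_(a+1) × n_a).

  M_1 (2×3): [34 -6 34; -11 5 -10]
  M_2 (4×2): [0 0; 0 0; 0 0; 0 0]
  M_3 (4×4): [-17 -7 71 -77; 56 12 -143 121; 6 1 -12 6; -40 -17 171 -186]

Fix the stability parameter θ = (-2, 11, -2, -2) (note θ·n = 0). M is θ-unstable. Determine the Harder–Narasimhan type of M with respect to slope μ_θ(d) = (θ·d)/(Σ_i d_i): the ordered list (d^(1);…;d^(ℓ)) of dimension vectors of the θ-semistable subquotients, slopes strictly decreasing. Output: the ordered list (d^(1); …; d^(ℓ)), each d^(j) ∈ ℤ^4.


Via rank(M_{q-1}∘⋯∘M_p): M ≅ I[1,1], I[1,2]^2, I[3,4]^4.
μ_θ-semistable layers: μ^(1)=11; μ^(2)=-2

((0, 2, 0, 0); (3, 0, 4, 4))


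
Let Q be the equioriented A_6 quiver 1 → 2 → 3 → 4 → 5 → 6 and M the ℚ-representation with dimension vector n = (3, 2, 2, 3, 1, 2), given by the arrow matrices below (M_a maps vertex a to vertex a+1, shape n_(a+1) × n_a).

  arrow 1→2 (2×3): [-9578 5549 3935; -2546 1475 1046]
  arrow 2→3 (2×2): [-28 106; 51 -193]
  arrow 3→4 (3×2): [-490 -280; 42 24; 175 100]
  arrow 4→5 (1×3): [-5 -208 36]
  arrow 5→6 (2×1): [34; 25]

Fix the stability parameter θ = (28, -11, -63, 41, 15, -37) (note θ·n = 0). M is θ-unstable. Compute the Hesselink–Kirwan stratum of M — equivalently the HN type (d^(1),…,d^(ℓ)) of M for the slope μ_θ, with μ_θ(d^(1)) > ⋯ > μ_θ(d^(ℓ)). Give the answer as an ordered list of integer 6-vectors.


Interval decomposition of M: I[1,1], I[1,3], I[1,6], I[4,4]^2, I[6,6].
HN type (ℓ=5): μ^(1)=41; μ^(2)=28; μ^(3)=19/3; μ^(4)=-46/3; μ^(5)=-37

((0, 0, 0, 2, 0, 0); (1, 0, 0, 0, 0, 0); (0, 0, 0, 1, 1, 1); (2, 2, 2, 0, 0, 0); (0, 0, 0, 0, 0, 1))


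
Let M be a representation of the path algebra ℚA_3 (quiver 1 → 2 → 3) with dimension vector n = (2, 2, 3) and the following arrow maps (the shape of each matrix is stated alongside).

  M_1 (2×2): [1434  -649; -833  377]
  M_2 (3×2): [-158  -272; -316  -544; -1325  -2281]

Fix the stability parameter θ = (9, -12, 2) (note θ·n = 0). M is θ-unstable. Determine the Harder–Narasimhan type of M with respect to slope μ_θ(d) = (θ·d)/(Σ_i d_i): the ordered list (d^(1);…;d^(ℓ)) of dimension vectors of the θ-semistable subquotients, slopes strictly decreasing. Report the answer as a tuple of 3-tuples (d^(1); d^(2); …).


Barcode: M ≅ I[1,3]^2, I[3,3]. HN layers by μ_θ (2 steps, strictly decreasing):
  μ^(1)=2; μ^(2)=-3/2

((0, 0, 3); (2, 2, 0))


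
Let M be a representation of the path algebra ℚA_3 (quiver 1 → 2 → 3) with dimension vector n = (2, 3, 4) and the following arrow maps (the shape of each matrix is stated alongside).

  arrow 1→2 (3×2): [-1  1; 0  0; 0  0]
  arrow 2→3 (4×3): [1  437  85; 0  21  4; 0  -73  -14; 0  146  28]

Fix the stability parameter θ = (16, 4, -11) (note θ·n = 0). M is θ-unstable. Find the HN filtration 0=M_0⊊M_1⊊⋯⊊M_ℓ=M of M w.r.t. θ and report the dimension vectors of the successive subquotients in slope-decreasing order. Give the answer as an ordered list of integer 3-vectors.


Interval decomposition of M: I[1,1], I[1,3], I[2,3]^2, I[3,3].
HN type (ℓ=4): μ^(1)=16; μ^(2)=3; μ^(3)=-7/2; μ^(4)=-11

((1, 0, 0); (1, 1, 1); (0, 2, 2); (0, 0, 1))


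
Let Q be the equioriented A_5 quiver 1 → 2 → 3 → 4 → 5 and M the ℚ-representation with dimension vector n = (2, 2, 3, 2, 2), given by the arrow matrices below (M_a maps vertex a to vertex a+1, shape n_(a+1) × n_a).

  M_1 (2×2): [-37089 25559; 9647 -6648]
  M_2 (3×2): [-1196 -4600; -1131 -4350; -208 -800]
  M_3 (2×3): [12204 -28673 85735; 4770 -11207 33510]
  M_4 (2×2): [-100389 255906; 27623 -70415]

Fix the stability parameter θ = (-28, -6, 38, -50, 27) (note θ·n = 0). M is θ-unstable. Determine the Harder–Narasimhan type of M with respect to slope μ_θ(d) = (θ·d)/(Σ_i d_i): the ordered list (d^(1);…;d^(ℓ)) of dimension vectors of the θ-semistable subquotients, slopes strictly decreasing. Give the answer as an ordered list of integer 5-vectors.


Interval decomposition of M: I[1,2], I[1,5], I[3,3], I[3,5].
HN type (ℓ=4): μ^(1)=38; μ^(2)=27; μ^(3)=-6; μ^(4)=-28

((0, 0, 1, 0, 0); (0, 0, 0, 0, 2); (0, 2, 2, 2, 0); (2, 0, 0, 0, 0))


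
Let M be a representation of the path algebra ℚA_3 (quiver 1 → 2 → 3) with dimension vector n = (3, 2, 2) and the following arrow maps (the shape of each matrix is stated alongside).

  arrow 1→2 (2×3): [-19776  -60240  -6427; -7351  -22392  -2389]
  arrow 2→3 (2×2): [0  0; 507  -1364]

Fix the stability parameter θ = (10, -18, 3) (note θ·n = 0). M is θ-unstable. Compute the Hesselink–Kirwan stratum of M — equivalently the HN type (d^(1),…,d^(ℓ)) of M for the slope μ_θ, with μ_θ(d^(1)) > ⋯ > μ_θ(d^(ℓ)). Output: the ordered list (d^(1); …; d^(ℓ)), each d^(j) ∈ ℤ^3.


Barcode: M ≅ I[1,1], I[1,2], I[1,3], I[3,3]. HN layers by μ_θ (3 steps, strictly decreasing):
  μ^(1)=10; μ^(2)=3; μ^(3)=-4

((1, 0, 0); (0, 0, 2); (2, 2, 0))


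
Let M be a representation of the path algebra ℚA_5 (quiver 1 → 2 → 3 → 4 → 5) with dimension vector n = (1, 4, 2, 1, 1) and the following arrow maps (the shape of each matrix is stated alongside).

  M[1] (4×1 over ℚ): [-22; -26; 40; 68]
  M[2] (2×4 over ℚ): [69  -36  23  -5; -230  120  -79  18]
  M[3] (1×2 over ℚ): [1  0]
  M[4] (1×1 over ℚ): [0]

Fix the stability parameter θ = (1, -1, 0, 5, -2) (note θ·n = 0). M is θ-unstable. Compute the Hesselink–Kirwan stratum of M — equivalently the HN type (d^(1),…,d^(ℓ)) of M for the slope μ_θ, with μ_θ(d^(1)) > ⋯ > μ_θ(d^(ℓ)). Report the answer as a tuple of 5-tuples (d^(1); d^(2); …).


Interval decomposition of M: I[1,4], I[2,2]^2, I[2,3], I[5,5].
HN type (ℓ=4): μ^(1)=5; μ^(2)=0; μ^(3)=-1; μ^(4)=-2

((0, 0, 0, 1, 0); (1, 1, 2, 0, 0); (0, 3, 0, 0, 0); (0, 0, 0, 0, 1))


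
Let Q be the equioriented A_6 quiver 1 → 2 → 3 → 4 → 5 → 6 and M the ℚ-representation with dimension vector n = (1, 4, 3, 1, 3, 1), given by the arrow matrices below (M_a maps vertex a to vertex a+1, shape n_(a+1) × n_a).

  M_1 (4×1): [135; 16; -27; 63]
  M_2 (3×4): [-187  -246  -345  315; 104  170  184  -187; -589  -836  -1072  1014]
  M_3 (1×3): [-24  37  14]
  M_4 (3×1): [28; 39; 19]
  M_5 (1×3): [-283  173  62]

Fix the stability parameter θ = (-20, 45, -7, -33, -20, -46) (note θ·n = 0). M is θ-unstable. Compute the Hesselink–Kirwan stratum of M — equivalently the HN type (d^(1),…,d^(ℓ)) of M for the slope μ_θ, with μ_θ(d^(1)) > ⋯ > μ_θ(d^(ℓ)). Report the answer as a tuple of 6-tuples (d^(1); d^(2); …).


Via rank(M_{q-1}∘⋯∘M_p): M ≅ I[1,6], I[2,2], I[2,3]^2, I[5,5]^2.
μ_θ-semistable layers: μ^(1)=45; μ^(2)=19; μ^(3)=-61/5; μ^(4)=-20

((0, 1, 0, 0, 0, 0); (0, 2, 2, 0, 0, 0); (0, 1, 1, 1, 1, 1); (1, 0, 0, 0, 2, 0))


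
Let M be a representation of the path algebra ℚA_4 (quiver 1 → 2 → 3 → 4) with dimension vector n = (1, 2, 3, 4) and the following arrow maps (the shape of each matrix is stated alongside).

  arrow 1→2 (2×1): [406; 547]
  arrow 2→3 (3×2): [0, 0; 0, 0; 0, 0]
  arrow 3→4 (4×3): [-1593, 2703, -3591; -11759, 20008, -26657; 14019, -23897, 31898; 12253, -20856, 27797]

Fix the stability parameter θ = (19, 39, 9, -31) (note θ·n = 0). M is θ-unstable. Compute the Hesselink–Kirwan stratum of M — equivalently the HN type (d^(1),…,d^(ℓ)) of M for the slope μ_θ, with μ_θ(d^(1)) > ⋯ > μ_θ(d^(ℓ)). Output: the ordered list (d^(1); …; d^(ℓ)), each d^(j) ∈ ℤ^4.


Interval decomposition of M: I[1,2], I[2,2], I[3,4]^3, I[4,4].
HN type (ℓ=4): μ^(1)=39; μ^(2)=19; μ^(3)=-11; μ^(4)=-31

((0, 2, 0, 0); (1, 0, 0, 0); (0, 0, 3, 3); (0, 0, 0, 1))


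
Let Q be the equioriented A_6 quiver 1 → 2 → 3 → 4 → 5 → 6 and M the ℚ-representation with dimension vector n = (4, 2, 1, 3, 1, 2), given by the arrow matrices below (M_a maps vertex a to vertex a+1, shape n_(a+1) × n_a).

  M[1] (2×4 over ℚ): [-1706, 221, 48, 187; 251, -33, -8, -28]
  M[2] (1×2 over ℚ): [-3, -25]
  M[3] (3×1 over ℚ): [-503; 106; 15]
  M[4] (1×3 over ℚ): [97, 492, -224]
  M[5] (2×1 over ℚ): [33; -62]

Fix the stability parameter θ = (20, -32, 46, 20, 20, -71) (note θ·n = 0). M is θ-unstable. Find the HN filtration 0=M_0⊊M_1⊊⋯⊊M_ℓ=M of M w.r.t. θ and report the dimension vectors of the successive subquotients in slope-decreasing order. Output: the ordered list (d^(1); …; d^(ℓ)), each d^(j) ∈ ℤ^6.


Interval decomposition of M: I[1,1]^2, I[1,2], I[1,6], I[4,4]^2, I[6,6].
HN type (ℓ=4): μ^(1)=20; μ^(2)=15/4; μ^(3)=-6; μ^(4)=-71

((2, 0, 0, 2, 0, 0); (0, 0, 1, 1, 1, 1); (2, 2, 0, 0, 0, 0); (0, 0, 0, 0, 0, 1))


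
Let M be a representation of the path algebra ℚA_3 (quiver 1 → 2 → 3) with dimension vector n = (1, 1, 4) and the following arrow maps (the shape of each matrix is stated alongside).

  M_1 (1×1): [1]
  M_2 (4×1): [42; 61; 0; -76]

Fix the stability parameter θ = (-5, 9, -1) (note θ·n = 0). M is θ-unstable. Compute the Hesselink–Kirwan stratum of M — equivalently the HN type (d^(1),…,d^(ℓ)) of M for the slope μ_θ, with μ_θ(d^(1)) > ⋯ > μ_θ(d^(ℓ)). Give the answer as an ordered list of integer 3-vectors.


Via rank(M_{q-1}∘⋯∘M_p): M ≅ I[1,3], I[3,3]^3.
μ_θ-semistable layers: μ^(1)=4; μ^(2)=-1; μ^(3)=-5

((0, 1, 1); (0, 0, 3); (1, 0, 0))


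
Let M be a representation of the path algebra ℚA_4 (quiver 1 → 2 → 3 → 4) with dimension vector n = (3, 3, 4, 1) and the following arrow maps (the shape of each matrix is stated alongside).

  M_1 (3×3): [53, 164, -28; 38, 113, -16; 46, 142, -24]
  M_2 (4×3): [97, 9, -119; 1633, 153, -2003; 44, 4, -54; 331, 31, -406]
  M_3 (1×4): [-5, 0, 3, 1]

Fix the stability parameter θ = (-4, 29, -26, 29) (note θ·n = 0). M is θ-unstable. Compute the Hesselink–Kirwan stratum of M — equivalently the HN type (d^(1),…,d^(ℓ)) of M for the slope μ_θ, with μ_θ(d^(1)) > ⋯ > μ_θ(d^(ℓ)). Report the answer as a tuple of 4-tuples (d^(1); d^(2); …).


Via rank(M_{q-1}∘⋯∘M_p): M ≅ I[1,1], I[1,2], I[1,3], I[2,4], I[3,3]^2.
μ_θ-semistable layers: μ^(1)=29; μ^(2)=3/2; μ^(3)=-4; μ^(4)=-26

((0, 1, 0, 1); (0, 2, 2, 0); (3, 0, 0, 0); (0, 0, 2, 0))


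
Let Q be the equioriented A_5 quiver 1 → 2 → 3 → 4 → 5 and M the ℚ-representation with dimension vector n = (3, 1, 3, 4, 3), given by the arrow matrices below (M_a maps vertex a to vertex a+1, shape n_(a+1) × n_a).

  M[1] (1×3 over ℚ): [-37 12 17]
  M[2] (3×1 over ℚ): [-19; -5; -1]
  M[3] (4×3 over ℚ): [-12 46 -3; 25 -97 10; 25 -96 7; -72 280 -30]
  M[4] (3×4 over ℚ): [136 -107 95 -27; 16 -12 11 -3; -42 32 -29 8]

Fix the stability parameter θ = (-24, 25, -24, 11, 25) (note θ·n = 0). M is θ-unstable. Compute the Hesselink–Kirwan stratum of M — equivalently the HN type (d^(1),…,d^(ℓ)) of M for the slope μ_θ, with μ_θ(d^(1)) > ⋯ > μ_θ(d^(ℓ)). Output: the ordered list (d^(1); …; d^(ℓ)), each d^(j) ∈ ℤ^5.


Barcode: M ≅ I[1,1]^2, I[1,4], I[3,5]^2, I[4,5]. HN layers by μ_θ (4 steps, strictly decreasing):
  μ^(1)=25; μ^(2)=11; μ^(3)=1/2; μ^(4)=-24

((0, 0, 0, 0, 3); (0, 0, 0, 4, 0); (0, 1, 1, 0, 0); (3, 0, 2, 0, 0))


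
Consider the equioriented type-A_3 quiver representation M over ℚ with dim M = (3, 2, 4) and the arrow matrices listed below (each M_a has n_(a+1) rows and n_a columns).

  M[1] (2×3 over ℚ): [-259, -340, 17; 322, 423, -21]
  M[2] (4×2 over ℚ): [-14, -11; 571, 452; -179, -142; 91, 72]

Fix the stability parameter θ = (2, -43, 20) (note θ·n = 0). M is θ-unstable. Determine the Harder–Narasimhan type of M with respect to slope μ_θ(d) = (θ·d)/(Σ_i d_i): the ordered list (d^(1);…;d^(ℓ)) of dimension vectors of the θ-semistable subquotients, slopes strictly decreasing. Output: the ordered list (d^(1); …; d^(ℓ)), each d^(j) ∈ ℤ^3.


Barcode: M ≅ I[1,1], I[1,3]^2, I[3,3]^2. HN layers by μ_θ (3 steps, strictly decreasing):
  μ^(1)=20; μ^(2)=2; μ^(3)=-41/2

((0, 0, 4); (1, 0, 0); (2, 2, 0))


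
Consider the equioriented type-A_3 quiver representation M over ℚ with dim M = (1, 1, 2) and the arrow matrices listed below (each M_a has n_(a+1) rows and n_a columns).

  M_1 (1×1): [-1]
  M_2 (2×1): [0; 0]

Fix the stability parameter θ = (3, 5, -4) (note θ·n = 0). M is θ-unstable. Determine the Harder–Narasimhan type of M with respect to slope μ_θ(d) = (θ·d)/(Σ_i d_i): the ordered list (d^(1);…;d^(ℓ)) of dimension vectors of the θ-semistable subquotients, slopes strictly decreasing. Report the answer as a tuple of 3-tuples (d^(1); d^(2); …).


Interval decomposition of M: I[1,2], I[3,3]^2.
HN type (ℓ=3): μ^(1)=5; μ^(2)=3; μ^(3)=-4

((0, 1, 0); (1, 0, 0); (0, 0, 2))
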